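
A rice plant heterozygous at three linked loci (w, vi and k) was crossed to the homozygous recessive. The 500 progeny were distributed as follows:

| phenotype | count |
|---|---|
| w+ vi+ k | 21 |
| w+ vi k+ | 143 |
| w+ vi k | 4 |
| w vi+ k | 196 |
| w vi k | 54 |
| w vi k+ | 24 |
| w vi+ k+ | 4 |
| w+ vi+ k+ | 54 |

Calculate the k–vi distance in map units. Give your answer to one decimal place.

23.2 map units

The two most frequent reciprocal classes, w vi+ k and w+ vi k+, are the parental types, so the F1 was w vi+ k / w+ vi k+.
The two rarest classes, w vi+ k+ and w+ vi k, are the double crossovers. Comparing them with the parentals, only the k allele has switched, so k is the middle locus and the order is vi – k – w.
Crossovers in the vi–k interval produce the single-crossover classes w vi k and w+ vi+ k+ (54 + 54 = 108) plus the double crossovers (8).
RF(vi–k) = (108 + 8) / 500 = 116/500 = 0.2320 → 23.2 map units.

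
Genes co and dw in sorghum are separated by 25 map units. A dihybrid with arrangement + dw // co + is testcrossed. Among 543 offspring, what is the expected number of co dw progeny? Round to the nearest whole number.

68

A map distance of 25 map units corresponds to a recombination frequency of 0.250.
The F1 is + dw / co +, so co dw is a recombinant gamete class with expected frequency r/2 = 0.250/2 = 0.1250.
Expected number = 0.1250 × 543 = 67.88 ≈ 68.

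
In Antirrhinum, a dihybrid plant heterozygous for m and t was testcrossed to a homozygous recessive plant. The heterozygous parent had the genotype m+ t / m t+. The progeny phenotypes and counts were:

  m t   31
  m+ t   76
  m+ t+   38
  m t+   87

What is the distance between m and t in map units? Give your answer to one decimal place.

29.7 map units

The recombinant classes are m+ t+ and m t: 38 + 31 = 69.
Recombination frequency = 69/232 = 0.2974 ≈ 29.7%, i.e. 29.7 map units.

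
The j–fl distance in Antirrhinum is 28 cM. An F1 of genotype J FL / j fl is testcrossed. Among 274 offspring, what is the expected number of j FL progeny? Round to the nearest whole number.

38

A map distance of 28 cM corresponds to a recombination frequency of 0.280.
The F1 is J FL / j fl, so j FL is a recombinant gamete class with expected frequency r/2 = 0.280/2 = 0.1400.
Expected number = 0.1400 × 274 = 38.36 ≈ 38.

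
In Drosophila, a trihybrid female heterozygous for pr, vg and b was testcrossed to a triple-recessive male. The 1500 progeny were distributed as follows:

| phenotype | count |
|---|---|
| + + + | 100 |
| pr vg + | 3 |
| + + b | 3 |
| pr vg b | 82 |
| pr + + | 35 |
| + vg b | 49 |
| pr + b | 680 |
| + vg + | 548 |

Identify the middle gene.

The two most frequent reciprocal classes, pr + b and + vg +, are the parental types, so the F1 was pr + b / + vg +.
The two rarest classes, + + b and pr vg +, are the double crossovers. Comparing them with the parentals, only the pr allele has switched, so pr is the middle locus and the order is vg – pr – b.

pr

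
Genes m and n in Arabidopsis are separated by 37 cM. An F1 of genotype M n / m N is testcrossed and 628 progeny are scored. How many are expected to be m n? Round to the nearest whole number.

A map distance of 37 cM corresponds to a recombination frequency of 0.370.
The F1 is M n / m N, so m n is a recombinant gamete class with expected frequency r/2 = 0.370/2 = 0.1850.
Expected number = 0.1850 × 628 = 116.18 ≈ 116.

116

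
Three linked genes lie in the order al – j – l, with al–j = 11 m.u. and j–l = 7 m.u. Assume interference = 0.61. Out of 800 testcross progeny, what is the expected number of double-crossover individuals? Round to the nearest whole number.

2

Map distances give recombination frequencies of 0.110 and 0.070 for the two intervals.
With interference 0.61 (so coincidence = 0.39), expected double-crossover frequency = 0.110 × 0.070 × 0.39 = 0.00300.
Expected number = 0.00300 × 800 = 2.40 ≈ 2.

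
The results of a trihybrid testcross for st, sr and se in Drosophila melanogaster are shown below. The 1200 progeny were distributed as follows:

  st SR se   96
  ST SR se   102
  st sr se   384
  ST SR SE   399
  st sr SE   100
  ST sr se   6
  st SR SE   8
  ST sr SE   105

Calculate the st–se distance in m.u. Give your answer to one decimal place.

The two most frequent reciprocal classes, ST SR SE and st sr se, are the parental types, so the F1 was ST SR SE / st sr se.
The two rarest classes, st SR SE and ST sr se, are the double crossovers. Comparing them with the parentals, only the st allele has switched, so st is the middle locus and the order is sr – st – se.
Crossovers in the st–se interval produce the single-crossover classes ST SR se and st sr SE (102 + 100 = 202) plus the double crossovers (14).
RF(st–se) = (202 + 14) / 1200 = 216/1200 = 0.1800 → 18.0 m.u.

18.0 m.u.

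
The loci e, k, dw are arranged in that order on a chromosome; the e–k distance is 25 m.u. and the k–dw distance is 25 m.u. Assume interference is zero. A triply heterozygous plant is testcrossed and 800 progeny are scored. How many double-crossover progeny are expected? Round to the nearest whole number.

Map distances give recombination frequencies of 0.250 and 0.250 for the two intervals.
With no interference, expected double-crossover frequency = 0.250 × 0.250 = 0.06250.
Expected number = 0.06250 × 800 = 50.00 ≈ 50.

50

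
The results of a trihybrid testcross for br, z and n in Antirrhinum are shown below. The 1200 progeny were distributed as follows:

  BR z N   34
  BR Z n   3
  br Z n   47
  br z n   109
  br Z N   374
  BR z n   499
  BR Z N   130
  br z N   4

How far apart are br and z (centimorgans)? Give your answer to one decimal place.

20.5 centimorgans

The two most frequent reciprocal classes, br Z N and BR z n, are the parental types, so the F1 was br Z N / BR z n.
The two rarest classes, br z N and BR Z n, are the double crossovers. Comparing them with the parentals, only the z allele has switched, so z is the middle locus and the order is br – z – n.
Crossovers in the br–z interval produce the single-crossover classes BR Z N and br z n (130 + 109 = 239) plus the double crossovers (7).
RF(br–z) = (239 + 7) / 1200 = 246/1200 = 0.2050 → 20.5 centimorgans.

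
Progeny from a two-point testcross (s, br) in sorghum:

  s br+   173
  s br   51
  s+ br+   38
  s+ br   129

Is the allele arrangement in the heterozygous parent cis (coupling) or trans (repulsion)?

trans

The two most frequent classes are s+ br (129) and s br+ (173); these are the parental (non-recombinant) types.
So the F1 carried s+ br on one chromosome and s br+ on the other — the recessive alleles are on opposite chromosomes (trans / repulsion).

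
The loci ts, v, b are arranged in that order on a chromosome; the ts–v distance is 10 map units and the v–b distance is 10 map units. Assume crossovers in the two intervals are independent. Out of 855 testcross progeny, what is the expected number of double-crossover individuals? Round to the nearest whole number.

Map distances give recombination frequencies of 0.100 and 0.100 for the two intervals.
With no interference, expected double-crossover frequency = 0.100 × 0.100 = 0.01000.
Expected number = 0.01000 × 855 = 8.55 ≈ 9.

9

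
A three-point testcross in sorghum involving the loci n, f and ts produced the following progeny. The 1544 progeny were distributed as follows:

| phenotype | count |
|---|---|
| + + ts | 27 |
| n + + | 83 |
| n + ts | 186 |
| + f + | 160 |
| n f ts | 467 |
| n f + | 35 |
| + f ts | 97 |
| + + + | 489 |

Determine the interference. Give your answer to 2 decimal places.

The two most frequent reciprocal classes, + + + and n f ts, are the parental types, so the F1 was + + + / n f ts.
The two rarest classes, + + ts and n f +, are the double crossovers. Comparing them with the parentals, only the ts allele has switched, so ts is the middle locus and the order is n – ts – f.
n–ts: (180 + 62)/1544 = 0.1567; ts–f: (346 + 62)/1544 = 0.2642.
Expected DCO frequency = 0.1567 × 0.2642 ≈ 0.04140; observed = 62/1544 ≈ 0.04016.
Coefficient of coincidence = 0.04016/0.04140 ≈ 0.97; interference = 1 − 0.97 = 0.03.

0.03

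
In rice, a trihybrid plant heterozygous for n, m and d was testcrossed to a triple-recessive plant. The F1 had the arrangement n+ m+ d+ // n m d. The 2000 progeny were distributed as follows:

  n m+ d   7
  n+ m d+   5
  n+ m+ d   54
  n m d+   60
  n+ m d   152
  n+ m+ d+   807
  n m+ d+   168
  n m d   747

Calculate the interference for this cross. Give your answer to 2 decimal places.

0.43

The two rarest classes, n+ m d+ and n m+ d, are the double crossovers. Comparing them with the parentals, only the m allele has switched, so m is the middle locus and the order is n – m – d.
n–m: (320 + 12)/2000 = 0.1660; m–d: (114 + 12)/2000 = 0.0630.
Expected DCO frequency = 0.1660 × 0.0630 ≈ 0.01046; observed = 12/2000 ≈ 0.00600.
Coefficient of coincidence = 0.00600/0.01046 ≈ 0.57; interference = 1 − 0.57 = 0.43.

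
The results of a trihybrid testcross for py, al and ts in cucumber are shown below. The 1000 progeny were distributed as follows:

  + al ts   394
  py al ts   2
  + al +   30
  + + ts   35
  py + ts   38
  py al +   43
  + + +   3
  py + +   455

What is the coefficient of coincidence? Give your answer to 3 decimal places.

0.825

The two most frequent reciprocal classes, + al ts and py + +, are the parental types, so the F1 was + al ts / py + +.
The two rarest classes, py al ts and + + +, are the double crossovers. Comparing them with the parentals, only the py allele has switched, so py is the middle locus and the order is al – py – ts.
al–py: (78 + 5)/1000 = 0.0830; py–ts: (68 + 5)/1000 = 0.0730.
Expected DCO frequency = 0.0830 × 0.0730 ≈ 0.00606; observed = 5/1000 ≈ 0.00500.
Coefficient of coincidence = 0.00500/0.00606 ≈ 0.825.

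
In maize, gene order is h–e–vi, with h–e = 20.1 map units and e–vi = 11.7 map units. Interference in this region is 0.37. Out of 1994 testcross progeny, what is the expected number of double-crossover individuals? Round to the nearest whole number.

Map distances give recombination frequencies of 0.201 and 0.117 for the two intervals.
With interference 0.37 (so coincidence = 0.63), expected double-crossover frequency = 0.201 × 0.117 × 0.63 = 0.01482.
Expected number = 0.01482 × 1994 = 29.54 ≈ 30.

30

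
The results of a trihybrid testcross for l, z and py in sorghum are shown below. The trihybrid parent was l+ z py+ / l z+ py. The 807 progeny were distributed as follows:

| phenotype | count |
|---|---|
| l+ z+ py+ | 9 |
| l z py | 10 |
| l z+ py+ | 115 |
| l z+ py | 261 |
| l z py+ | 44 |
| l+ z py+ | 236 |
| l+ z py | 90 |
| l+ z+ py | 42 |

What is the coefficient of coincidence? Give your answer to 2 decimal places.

0.65

The two rarest classes, l+ z+ py+ and l z py, are the double crossovers. Comparing them with the parentals, only the z allele has switched, so z is the middle locus and the order is l – z – py.
l–z: (86 + 19)/807 = 0.1301; z–py: (205 + 19)/807 = 0.2776.
Expected DCO frequency = 0.1301 × 0.2776 ≈ 0.03612; observed = 19/807 ≈ 0.02354.
Coefficient of coincidence = 0.02354/0.03612 ≈ 0.65.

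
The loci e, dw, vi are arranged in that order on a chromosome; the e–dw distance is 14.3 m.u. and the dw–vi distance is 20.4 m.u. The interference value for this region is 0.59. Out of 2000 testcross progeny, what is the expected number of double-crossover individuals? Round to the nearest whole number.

24

Map distances give recombination frequencies of 0.143 and 0.204 for the two intervals.
With interference 0.59 (so coincidence = 0.41), expected double-crossover frequency = 0.143 × 0.204 × 0.41 = 0.01196.
Expected number = 0.01196 × 2000 = 23.92 ≈ 24.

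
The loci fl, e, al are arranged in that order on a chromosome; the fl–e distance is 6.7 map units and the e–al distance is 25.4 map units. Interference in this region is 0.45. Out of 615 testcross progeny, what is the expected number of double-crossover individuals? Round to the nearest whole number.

Map distances give recombination frequencies of 0.067 and 0.254 for the two intervals.
With interference 0.45 (so coincidence = 0.55), expected double-crossover frequency = 0.067 × 0.254 × 0.55 = 0.00936.
Expected number = 0.00936 × 615 = 5.76 ≈ 6.

6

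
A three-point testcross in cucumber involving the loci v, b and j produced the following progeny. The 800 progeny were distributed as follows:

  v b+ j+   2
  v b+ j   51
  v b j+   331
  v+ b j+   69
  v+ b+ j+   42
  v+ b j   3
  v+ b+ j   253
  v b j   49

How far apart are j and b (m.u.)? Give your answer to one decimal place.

The two most frequent reciprocal classes, v+ b+ j and v b j+, are the parental types, so the F1 was v+ b+ j / v b j+.
The two rarest classes, v+ b j and v b+ j+, are the double crossovers. Comparing them with the parentals, only the b allele has switched, so b is the middle locus and the order is j – b – v.
Crossovers in the j–b interval produce the single-crossover classes v+ b+ j+ and v b j (42 + 49 = 91) plus the double crossovers (5).
RF(j–b) = (91 + 5) / 800 = 96/800 = 0.1200 → 12.0 m.u.

12.0 m.u.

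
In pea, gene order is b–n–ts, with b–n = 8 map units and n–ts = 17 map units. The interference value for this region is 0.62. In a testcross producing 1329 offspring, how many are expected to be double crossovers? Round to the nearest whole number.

7

Map distances give recombination frequencies of 0.080 and 0.170 for the two intervals.
With interference 0.62 (so coincidence = 0.38), expected double-crossover frequency = 0.080 × 0.170 × 0.38 = 0.00517.
Expected number = 0.00517 × 1329 = 6.87 ≈ 7.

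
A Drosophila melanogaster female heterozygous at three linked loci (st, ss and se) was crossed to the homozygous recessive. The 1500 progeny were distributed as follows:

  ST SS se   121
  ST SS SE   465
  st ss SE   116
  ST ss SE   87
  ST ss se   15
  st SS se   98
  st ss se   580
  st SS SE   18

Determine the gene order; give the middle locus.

st

The two most frequent reciprocal classes, st ss se and ST SS SE, are the parental types, so the F1 was st ss se / ST SS SE.
The two rarest classes, ST ss se and st SS SE, are the double crossovers. Comparing them with the parentals, only the st allele has switched, so st is the middle locus and the order is se – st – ss.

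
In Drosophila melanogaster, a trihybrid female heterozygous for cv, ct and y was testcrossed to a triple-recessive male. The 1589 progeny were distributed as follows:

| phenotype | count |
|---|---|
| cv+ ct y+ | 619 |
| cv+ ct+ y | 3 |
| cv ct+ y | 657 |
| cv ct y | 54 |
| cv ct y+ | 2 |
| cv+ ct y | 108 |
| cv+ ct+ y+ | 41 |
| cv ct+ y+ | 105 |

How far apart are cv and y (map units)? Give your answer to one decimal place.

The two most frequent reciprocal classes, cv+ ct y+ and cv ct+ y, are the parental types, so the F1 was cv+ ct y+ / cv ct+ y.
The two rarest classes, cv ct y+ and cv+ ct+ y, are the double crossovers. Comparing them with the parentals, only the cv allele has switched, so cv is the middle locus and the order is ct – cv – y.
Crossovers in the cv–y interval produce the single-crossover classes cv+ ct y and cv ct+ y+ (108 + 105 = 213) plus the double crossovers (5).
RF(cv–y) = (213 + 5) / 1589 = 218/1589 = 0.1372 → 13.7 map units.

13.7 map units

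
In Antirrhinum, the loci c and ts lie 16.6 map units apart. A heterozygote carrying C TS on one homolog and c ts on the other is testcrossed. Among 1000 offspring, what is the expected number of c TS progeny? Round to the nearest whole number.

A map distance of 16.6 map units corresponds to a recombination frequency of 0.166.
The F1 is C TS / c ts, so c TS is a recombinant gamete class with expected frequency r/2 = 0.166/2 = 0.0830.
Expected number = 0.0830 × 1000 = 83.00 ≈ 83.

83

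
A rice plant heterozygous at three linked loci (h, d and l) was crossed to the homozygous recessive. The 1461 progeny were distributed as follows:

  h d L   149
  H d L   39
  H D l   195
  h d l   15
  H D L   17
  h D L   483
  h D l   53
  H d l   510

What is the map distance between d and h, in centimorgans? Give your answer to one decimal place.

The two most frequent reciprocal classes, H d l and h D L, are the parental types, so the F1 was H d l / h D L.
The two rarest classes, h d l and H D L, are the double crossovers. Comparing them with the parentals, only the h allele has switched, so h is the middle locus and the order is d – h – l.
Crossovers in the d–h interval produce the single-crossover classes H D l and h d L (195 + 149 = 344) plus the double crossovers (32).
RF(d–h) = (344 + 32) / 1461 = 376/1461 = 0.2574 → 25.7 centimorgans.

25.7 centimorgans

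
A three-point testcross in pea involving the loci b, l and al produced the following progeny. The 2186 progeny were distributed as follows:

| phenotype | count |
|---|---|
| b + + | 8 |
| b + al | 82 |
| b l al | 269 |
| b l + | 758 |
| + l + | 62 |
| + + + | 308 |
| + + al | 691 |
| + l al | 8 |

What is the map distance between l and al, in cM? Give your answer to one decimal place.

The two most frequent reciprocal classes, b l + and + + al, are the parental types, so the F1 was b l + / + + al.
The two rarest classes, b + + and + l al, are the double crossovers. Comparing them with the parentals, only the l allele has switched, so l is the middle locus and the order is b – l – al.
Crossovers in the l–al interval produce the single-crossover classes b l al and + + + (269 + 308 = 577) plus the double crossovers (16).
RF(l–al) = (577 + 16) / 2186 = 593/2186 = 0.2713 → 27.1 cM.

27.1 cM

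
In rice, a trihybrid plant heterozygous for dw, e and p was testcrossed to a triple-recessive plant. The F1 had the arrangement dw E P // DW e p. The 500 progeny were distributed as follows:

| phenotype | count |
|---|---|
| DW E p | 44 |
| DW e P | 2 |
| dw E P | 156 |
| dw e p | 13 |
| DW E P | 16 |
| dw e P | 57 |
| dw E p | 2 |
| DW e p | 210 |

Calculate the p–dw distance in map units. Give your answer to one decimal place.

6.6 map units

The two rarest classes, dw E p and DW e P, are the double crossovers. Comparing them with the parentals, only the p allele has switched, so p is the middle locus and the order is dw – p – e.
Crossovers in the dw–p interval produce the single-crossover classes DW E P and dw e p (16 + 13 = 29) plus the double crossovers (4).
RF(dw–p) = (29 + 4) / 500 = 33/500 = 0.0660 → 6.6 map units.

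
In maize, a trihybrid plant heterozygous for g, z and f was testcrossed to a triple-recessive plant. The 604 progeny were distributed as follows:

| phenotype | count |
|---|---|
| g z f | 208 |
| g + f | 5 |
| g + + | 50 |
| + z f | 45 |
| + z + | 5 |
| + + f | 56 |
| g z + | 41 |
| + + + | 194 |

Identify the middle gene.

z

The two most frequent reciprocal classes, g z f and + + +, are the parental types, so the F1 was g z f / + + +.
The two rarest classes, g + f and + z +, are the double crossovers. Comparing them with the parentals, only the z allele has switched, so z is the middle locus and the order is f – z – g.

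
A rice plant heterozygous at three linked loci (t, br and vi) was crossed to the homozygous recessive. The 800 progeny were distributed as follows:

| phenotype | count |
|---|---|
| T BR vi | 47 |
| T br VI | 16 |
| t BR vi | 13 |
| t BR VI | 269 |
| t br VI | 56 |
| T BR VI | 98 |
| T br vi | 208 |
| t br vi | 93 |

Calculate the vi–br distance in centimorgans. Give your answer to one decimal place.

The two most frequent reciprocal classes, T br vi and t BR VI, are the parental types, so the F1 was T br vi / t BR VI.
The two rarest classes, T br VI and t BR vi, are the double crossovers. Comparing them with the parentals, only the vi allele has switched, so vi is the middle locus and the order is br – vi – t.
Crossovers in the br–vi interval produce the single-crossover classes T BR vi and t br VI (47 + 56 = 103) plus the double crossovers (29).
RF(br–vi) = (103 + 29) / 800 = 132/800 = 0.1650 → 16.5 centimorgans.

16.5 centimorgans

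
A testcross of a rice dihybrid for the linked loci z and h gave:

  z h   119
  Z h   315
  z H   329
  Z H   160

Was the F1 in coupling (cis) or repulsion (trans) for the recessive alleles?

The two most frequent classes are Z h (315) and z H (329); these are the parental (non-recombinant) types.
So the F1 carried Z h on one chromosome and z H on the other — the recessive alleles are on opposite chromosomes (trans / repulsion).

trans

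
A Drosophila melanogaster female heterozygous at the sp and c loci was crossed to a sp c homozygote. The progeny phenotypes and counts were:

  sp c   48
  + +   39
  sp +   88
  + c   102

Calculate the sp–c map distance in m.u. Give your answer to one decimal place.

31.4 m.u.

The two most frequent classes, + c (102) and sp + (88), are the parental types, so the F1 was + c / sp +.
The recombinant classes are + + and sp c: 39 + 48 = 87.
Recombination frequency = 87/277 = 0.3141 ≈ 31.4%, i.e. 31.4 m.u.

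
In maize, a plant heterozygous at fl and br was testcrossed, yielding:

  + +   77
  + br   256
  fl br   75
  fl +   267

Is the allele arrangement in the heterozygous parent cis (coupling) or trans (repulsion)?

The two most frequent classes are + br (256) and fl + (267); these are the parental (non-recombinant) types.
So the F1 carried + br on one chromosome and fl + on the other — the recessive alleles are on opposite chromosomes (trans / repulsion).

trans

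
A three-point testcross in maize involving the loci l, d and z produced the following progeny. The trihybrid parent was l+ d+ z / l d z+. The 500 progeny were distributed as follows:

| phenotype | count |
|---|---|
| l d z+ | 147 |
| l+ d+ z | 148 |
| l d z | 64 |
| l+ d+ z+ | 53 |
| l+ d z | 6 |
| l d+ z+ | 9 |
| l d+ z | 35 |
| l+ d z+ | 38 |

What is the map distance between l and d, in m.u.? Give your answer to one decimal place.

The two rarest classes, l+ d z and l d+ z+, are the double crossovers. Comparing them with the parentals, only the d allele has switched, so d is the middle locus and the order is z – d – l.
Crossovers in the d–l interval produce the single-crossover classes l d+ z and l+ d z+ (35 + 38 = 73) plus the double crossovers (15).
RF(d–l) = (73 + 15) / 500 = 88/500 = 0.1760 → 17.6 m.u.

17.6 m.u.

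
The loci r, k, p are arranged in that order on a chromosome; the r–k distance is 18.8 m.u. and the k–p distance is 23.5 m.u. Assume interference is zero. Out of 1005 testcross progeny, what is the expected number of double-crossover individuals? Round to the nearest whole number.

44

Map distances give recombination frequencies of 0.188 and 0.235 for the two intervals.
With no interference, expected double-crossover frequency = 0.188 × 0.235 = 0.04418.
Expected number = 0.04418 × 1005 = 44.40 ≈ 44.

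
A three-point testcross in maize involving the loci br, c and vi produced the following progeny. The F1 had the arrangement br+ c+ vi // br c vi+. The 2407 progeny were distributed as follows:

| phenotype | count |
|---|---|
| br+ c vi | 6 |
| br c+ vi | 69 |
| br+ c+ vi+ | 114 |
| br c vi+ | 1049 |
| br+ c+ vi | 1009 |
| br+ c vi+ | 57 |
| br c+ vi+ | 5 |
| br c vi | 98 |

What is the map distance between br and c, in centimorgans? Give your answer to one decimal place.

5.7 centimorgans

The two rarest classes, br+ c vi and br c+ vi+, are the double crossovers. Comparing them with the parentals, only the c allele has switched, so c is the middle locus and the order is vi – c – br.
Crossovers in the c–br interval produce the single-crossover classes br c+ vi and br+ c vi+ (69 + 57 = 126) plus the double crossovers (11).
RF(c–br) = (126 + 11) / 2407 = 137/2407 = 0.0569 → 5.7 centimorgans.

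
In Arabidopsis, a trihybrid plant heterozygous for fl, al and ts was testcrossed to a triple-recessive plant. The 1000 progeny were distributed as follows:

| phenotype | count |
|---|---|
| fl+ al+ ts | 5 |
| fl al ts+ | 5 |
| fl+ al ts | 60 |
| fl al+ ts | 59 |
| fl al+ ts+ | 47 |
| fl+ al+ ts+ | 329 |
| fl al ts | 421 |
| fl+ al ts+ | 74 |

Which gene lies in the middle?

ts

The two most frequent reciprocal classes, fl+ al+ ts+ and fl al ts, are the parental types, so the F1 was fl+ al+ ts+ / fl al ts.
The two rarest classes, fl+ al+ ts and fl al ts+, are the double crossovers. Comparing them with the parentals, only the ts allele has switched, so ts is the middle locus and the order is fl – ts – al.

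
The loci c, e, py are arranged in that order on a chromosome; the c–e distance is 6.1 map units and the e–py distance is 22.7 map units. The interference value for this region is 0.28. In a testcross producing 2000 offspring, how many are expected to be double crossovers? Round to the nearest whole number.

20

Map distances give recombination frequencies of 0.061 and 0.227 for the two intervals.
With interference 0.28 (so coincidence = 0.72), expected double-crossover frequency = 0.061 × 0.227 × 0.72 = 0.00997.
Expected number = 0.00997 × 2000 = 19.94 ≈ 20.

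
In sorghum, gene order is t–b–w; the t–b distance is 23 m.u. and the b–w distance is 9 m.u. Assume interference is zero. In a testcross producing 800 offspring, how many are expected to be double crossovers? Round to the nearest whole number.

Map distances give recombination frequencies of 0.230 and 0.090 for the two intervals.
With no interference, expected double-crossover frequency = 0.230 × 0.090 = 0.02070.
Expected number = 0.02070 × 800 = 16.56 ≈ 17.

17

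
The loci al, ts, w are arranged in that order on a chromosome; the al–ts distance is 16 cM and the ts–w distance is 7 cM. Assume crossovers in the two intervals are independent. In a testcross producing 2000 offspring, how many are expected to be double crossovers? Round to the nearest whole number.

22

Map distances give recombination frequencies of 0.160 and 0.070 for the two intervals.
With no interference, expected double-crossover frequency = 0.160 × 0.070 = 0.01120.
Expected number = 0.01120 × 2000 = 22.40 ≈ 22.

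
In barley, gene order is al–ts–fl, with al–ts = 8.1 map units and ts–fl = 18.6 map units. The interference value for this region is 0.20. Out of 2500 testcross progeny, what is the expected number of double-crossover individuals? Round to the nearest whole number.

30

Map distances give recombination frequencies of 0.081 and 0.186 for the two intervals.
With interference 0.20 (so coincidence = 0.80), expected double-crossover frequency = 0.081 × 0.186 × 0.80 = 0.01205.
Expected number = 0.01205 × 2500 = 30.13 ≈ 30.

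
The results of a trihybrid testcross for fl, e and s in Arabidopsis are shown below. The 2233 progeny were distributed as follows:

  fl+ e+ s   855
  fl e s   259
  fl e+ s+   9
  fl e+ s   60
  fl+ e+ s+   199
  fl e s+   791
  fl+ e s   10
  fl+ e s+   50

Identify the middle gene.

The two most frequent reciprocal classes, fl+ e+ s and fl e s+, are the parental types, so the F1 was fl+ e+ s / fl e s+.
The two rarest classes, fl+ e s and fl e+ s+, are the double crossovers. Comparing them with the parentals, only the e allele has switched, so e is the middle locus and the order is fl – e – s.

e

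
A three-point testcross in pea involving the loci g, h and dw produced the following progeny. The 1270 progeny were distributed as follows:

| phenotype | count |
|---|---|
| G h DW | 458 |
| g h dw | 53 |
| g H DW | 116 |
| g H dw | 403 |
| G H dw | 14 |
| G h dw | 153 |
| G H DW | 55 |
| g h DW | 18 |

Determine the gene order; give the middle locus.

g

The two most frequent reciprocal classes, G h DW and g H dw, are the parental types, so the F1 was G h DW / g H dw.
The two rarest classes, g h DW and G H dw, are the double crossovers. Comparing them with the parentals, only the g allele has switched, so g is the middle locus and the order is h – g – dw.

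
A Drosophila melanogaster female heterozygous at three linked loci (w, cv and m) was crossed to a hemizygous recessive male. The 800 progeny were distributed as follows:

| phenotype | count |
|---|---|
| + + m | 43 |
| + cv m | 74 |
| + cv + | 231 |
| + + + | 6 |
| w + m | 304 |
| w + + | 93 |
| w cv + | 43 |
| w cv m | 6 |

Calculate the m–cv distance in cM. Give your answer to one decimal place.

The two most frequent reciprocal classes, + cv + and w + m, are the parental types, so the F1 was + cv + / w + m.
The two rarest classes, + + + and w cv m, are the double crossovers. Comparing them with the parentals, only the cv allele has switched, so cv is the middle locus and the order is m – cv – w.
Crossovers in the m–cv interval produce the single-crossover classes + cv m and w + + (74 + 93 = 167) plus the double crossovers (12).
RF(m–cv) = (167 + 12) / 800 = 179/800 = 0.2238 → 22.4 cM.

22.4 cM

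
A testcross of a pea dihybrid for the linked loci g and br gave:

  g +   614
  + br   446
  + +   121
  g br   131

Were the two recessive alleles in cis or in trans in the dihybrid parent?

The two most frequent classes are + br (446) and g + (614); these are the parental (non-recombinant) types.
So the F1 carried + br on one chromosome and g + on the other — the recessive alleles are on opposite chromosomes (trans / repulsion).

trans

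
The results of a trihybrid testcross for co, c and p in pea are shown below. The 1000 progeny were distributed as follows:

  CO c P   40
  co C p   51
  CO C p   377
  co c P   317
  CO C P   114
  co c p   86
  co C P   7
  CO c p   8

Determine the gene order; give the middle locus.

The two most frequent reciprocal classes, co c P and CO C p, are the parental types, so the F1 was co c P / CO C p.
The two rarest classes, co C P and CO c p, are the double crossovers. Comparing them with the parentals, only the c allele has switched, so c is the middle locus and the order is co – c – p.

c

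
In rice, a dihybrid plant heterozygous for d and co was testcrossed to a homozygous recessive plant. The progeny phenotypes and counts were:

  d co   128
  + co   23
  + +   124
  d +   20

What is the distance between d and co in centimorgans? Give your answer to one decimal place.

14.6 centimorgans

The two most frequent classes, + + (124) and d co (128), are the parental types, so the F1 was + + / d co.
The recombinant classes are + co and d +: 23 + 20 = 43.
Recombination frequency = 43/295 = 0.1458 ≈ 14.6%, i.e. 14.6 centimorgans.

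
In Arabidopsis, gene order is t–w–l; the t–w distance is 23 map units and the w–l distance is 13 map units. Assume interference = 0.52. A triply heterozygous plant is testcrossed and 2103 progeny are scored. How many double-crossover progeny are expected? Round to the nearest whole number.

Map distances give recombination frequencies of 0.230 and 0.130 for the two intervals.
With interference 0.52 (so coincidence = 0.48), expected double-crossover frequency = 0.230 × 0.130 × 0.48 = 0.01435.
Expected number = 0.01435 × 2103 = 30.18 ≈ 30.

30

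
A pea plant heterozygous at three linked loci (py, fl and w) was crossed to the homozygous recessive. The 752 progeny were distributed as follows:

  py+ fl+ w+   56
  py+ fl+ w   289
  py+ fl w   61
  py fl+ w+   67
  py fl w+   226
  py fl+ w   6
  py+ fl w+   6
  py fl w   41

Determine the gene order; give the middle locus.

py

The two most frequent reciprocal classes, py+ fl+ w and py fl w+, are the parental types, so the F1 was py+ fl+ w / py fl w+.
The two rarest classes, py fl+ w and py+ fl w+, are the double crossovers. Comparing them with the parentals, only the py allele has switched, so py is the middle locus and the order is w – py – fl.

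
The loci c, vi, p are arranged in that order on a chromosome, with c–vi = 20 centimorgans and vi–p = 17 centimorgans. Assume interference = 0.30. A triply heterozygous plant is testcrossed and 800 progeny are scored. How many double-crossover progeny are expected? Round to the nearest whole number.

Map distances give recombination frequencies of 0.200 and 0.170 for the two intervals.
With interference 0.30 (so coincidence = 0.70), expected double-crossover frequency = 0.200 × 0.170 × 0.70 = 0.02380.
Expected number = 0.02380 × 800 = 19.04 ≈ 19.

19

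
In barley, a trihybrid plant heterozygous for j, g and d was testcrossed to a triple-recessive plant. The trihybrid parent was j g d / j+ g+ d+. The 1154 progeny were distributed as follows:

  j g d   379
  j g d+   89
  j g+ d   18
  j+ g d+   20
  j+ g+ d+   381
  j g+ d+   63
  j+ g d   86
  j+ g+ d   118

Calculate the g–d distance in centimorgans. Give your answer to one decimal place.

21.2 centimorgans

The two rarest classes, j g+ d and j+ g d+, are the double crossovers. Comparing them with the parentals, only the g allele has switched, so g is the middle locus and the order is j – g – d.
Crossovers in the g–d interval produce the single-crossover classes j g d+ and j+ g+ d (89 + 118 = 207) plus the double crossovers (38).
RF(g–d) = (207 + 38) / 1154 = 245/1154 = 0.2123 → 21.2 centimorgans.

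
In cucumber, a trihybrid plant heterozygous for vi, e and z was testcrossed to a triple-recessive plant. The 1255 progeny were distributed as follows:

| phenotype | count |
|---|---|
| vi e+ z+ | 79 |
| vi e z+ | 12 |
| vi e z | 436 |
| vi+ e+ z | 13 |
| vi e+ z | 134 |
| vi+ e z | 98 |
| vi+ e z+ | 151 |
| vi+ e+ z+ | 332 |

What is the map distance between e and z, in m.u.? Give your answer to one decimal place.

The two most frequent reciprocal classes, vi e z and vi+ e+ z+, are the parental types, so the F1 was vi e z / vi+ e+ z+.
The two rarest classes, vi e z+ and vi+ e+ z, are the double crossovers. Comparing them with the parentals, only the z allele has switched, so z is the middle locus and the order is vi – z – e.
Crossovers in the z–e interval produce the single-crossover classes vi e+ z and vi+ e z+ (134 + 151 = 285) plus the double crossovers (25).
RF(z–e) = (285 + 25) / 1255 = 310/1255 = 0.2470 → 24.7 m.u.

24.7 m.u.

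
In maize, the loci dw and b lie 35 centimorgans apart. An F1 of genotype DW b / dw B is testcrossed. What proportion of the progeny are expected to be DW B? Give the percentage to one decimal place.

17.5%

A map distance of 35 centimorgans corresponds to a recombination frequency of 0.350.
The F1 is DW b / dw B, so DW B is a recombinant gamete class with expected frequency r/2 = 0.350/2 = 0.1750.
That is 0.1750 = 17.5% of the progeny.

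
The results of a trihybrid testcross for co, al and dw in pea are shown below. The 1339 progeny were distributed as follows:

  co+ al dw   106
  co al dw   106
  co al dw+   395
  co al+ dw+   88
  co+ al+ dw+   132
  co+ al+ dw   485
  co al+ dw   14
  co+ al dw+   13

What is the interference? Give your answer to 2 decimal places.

0.38

The two most frequent reciprocal classes, co al dw+ and co+ al+ dw, are the parental types, so the F1 was co al dw+ / co+ al+ dw.
The two rarest classes, co+ al dw+ and co al+ dw, are the double crossovers. Comparing them with the parentals, only the co allele has switched, so co is the middle locus and the order is dw – co – al.
dw–co: (238 + 27)/1339 = 0.1979; co–al: (194 + 27)/1339 = 0.1650.
Expected DCO frequency = 0.1979 × 0.1650 ≈ 0.03265; observed = 27/1339 ≈ 0.02016.
Coefficient of coincidence = 0.02016/0.03265 ≈ 0.62; interference = 1 − 0.62 = 0.38.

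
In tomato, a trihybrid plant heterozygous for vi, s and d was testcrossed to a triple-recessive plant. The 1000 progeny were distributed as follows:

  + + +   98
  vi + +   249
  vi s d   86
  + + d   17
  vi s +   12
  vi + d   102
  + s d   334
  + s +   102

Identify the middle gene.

s

The two most frequent reciprocal classes, + s d and vi + +, are the parental types, so the F1 was + s d / vi + +.
The two rarest classes, + + d and vi s +, are the double crossovers. Comparing them with the parentals, only the s allele has switched, so s is the middle locus and the order is d – s – vi.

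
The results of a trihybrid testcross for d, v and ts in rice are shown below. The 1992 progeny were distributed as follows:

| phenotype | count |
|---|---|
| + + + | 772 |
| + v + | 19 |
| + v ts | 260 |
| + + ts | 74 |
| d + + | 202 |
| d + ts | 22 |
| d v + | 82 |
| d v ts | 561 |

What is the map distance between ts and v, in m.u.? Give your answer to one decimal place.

The two most frequent reciprocal classes, + + + and d v ts, are the parental types, so the F1 was + + + / d v ts.
The two rarest classes, + v + and d + ts, are the double crossovers. Comparing them with the parentals, only the v allele has switched, so v is the middle locus and the order is ts – v – d.
Crossovers in the ts–v interval produce the single-crossover classes + + ts and d v + (74 + 82 = 156) plus the double crossovers (41).
RF(ts–v) = (156 + 41) / 1992 = 197/1992 = 0.0989 → 9.9 m.u.

9.9 m.u.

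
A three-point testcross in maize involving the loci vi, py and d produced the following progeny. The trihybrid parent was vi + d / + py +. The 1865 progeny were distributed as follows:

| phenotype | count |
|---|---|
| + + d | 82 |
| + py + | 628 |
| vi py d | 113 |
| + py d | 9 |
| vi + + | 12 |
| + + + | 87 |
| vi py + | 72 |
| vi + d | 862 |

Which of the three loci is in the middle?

d

The two rarest classes, vi + + and + py d, are the double crossovers. Comparing them with the parentals, only the d allele has switched, so d is the middle locus and the order is py – d – vi.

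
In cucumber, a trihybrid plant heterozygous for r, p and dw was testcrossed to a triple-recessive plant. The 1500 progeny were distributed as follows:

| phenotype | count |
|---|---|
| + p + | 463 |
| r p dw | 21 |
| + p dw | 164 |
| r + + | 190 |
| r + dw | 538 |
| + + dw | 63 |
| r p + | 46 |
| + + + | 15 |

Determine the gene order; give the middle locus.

p

The two most frequent reciprocal classes, r + dw and + p +, are the parental types, so the F1 was r + dw / + p +.
The two rarest classes, r p dw and + + +, are the double crossovers. Comparing them with the parentals, only the p allele has switched, so p is the middle locus and the order is dw – p – r.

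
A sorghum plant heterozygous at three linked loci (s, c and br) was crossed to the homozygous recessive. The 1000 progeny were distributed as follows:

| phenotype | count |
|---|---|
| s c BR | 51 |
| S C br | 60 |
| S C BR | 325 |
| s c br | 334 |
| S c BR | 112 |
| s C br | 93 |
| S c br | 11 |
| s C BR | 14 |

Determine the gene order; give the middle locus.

s

The two most frequent reciprocal classes, S C BR and s c br, are the parental types, so the F1 was S C BR / s c br.
The two rarest classes, s C BR and S c br, are the double crossovers. Comparing them with the parentals, only the s allele has switched, so s is the middle locus and the order is br – s – c.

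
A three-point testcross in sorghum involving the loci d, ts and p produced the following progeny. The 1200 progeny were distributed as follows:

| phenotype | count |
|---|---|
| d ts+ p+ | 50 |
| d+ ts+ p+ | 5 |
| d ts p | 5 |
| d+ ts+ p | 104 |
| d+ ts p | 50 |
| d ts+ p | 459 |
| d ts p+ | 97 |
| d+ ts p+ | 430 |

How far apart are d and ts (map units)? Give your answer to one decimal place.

The two most frequent reciprocal classes, d+ ts p+ and d ts+ p, are the parental types, so the F1 was d+ ts p+ / d ts+ p.
The two rarest classes, d+ ts+ p+ and d ts p, are the double crossovers. Comparing them with the parentals, only the ts allele has switched, so ts is the middle locus and the order is d – ts – p.
Crossovers in the d–ts interval produce the single-crossover classes d ts p+ and d+ ts+ p (97 + 104 = 201) plus the double crossovers (10).
RF(d–ts) = (201 + 10) / 1200 = 211/1200 = 0.1758 → 17.6 map units.

17.6 map units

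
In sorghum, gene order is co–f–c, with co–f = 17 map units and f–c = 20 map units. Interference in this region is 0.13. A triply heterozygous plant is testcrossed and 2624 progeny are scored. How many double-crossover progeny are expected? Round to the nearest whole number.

Map distances give recombination frequencies of 0.170 and 0.200 for the two intervals.
With interference 0.13 (so coincidence = 0.87), expected double-crossover frequency = 0.170 × 0.200 × 0.87 = 0.02958.
Expected number = 0.02958 × 2624 = 77.62 ≈ 78.

78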